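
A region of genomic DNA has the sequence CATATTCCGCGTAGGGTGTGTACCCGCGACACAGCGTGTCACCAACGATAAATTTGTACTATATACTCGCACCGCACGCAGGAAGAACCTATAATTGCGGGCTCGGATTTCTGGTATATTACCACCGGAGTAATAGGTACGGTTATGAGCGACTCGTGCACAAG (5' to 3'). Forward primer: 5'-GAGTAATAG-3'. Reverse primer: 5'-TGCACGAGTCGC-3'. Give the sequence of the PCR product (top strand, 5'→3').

5'-GAGTAATAGGTACGGTTATGAGCGACTCGTGCA-3'

Forward primer GAGTAATAG is found on the top strand at positions 128–136.
Reverse complement of the reverse primer: GCGACTCGTGCA. This occurs on the top strand at positions 149–160.
The product is the template from position 128 through 160 (33 bp).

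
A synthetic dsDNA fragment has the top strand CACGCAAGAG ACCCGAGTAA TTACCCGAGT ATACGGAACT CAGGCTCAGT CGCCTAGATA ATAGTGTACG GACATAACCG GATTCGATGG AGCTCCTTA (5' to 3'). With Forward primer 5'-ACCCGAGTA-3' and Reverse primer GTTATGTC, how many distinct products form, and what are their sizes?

The forward primer ACCCGAGTA matches the top strand at positions 11–19, 23–31.
The reverse primer's reverse complement is GACATAAC, matching at positions 71–78.
Each forward site pairs with the reverse site to give a product ending at position 78: sizes 68, 56 bp.

Two products: 68 bp, 56 bp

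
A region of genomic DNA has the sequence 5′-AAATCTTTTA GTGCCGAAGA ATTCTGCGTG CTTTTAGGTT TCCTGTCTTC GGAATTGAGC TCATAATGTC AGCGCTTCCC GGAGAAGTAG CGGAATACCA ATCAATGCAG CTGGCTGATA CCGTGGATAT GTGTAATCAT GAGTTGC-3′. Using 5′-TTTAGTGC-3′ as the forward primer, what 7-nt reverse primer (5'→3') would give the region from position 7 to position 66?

The product's 3' end on the top strand is position 66.
The reverse primer anneals to the top strand over positions 60–66, i.e. to CTCATAA.
Its sequence written 5'→3' is the reverse complement: TTATGAG.

5'-TTATGAG-3'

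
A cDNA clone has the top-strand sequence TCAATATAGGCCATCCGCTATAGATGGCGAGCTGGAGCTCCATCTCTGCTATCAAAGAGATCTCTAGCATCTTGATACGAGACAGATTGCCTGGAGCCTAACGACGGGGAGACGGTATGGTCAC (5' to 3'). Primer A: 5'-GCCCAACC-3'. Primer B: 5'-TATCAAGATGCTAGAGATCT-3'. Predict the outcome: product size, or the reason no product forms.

No product — primer A has no binding site in the template.

Primer A (GCCCAACC) does not match the top strand, and its reverse complement GGTTGGGC does not match either.
With no annealing site for primer A, no amplification occurs.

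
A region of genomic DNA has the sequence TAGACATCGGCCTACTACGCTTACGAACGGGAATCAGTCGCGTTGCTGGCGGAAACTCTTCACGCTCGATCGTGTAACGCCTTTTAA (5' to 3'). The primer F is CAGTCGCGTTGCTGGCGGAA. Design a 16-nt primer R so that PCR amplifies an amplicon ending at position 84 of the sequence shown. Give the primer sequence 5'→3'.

5'-AAAGGCGTTACACGAT-3'

The forward primer binds at positions 35–54; the product's 3' end on the top strand is position 84.
The reverse primer anneals to the top strand over positions 69–84, i.e. to ATCGTGTAACGCCTTT.
Its sequence written 5'→3' is the reverse complement: AAAGGCGTTACACGAT.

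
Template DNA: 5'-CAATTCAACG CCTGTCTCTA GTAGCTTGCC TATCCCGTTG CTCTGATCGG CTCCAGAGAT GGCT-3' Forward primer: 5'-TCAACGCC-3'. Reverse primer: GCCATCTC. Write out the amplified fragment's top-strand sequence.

5'-TCAACGCCTGTCTCTAGTAGCTTGCCTATCCCGTTGCTCTGATCGGCTCCAGAGATGGC-3'

The forward primer matches the template at positions 5–12.
Reverse complement of the reverse primer: GAGATGGC. This occurs on the top strand at positions 56–63.
The product is the template from position 5 through 63 (59 bp).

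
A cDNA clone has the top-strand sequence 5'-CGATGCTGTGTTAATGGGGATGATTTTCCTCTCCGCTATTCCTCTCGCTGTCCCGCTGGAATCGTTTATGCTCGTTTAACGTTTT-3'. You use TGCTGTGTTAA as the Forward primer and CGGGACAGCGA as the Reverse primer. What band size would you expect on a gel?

52 bp

The forward primer matches the template at positions 4–14.
Taking the reverse complement of CGGGACAGCGA gives TCGCTGTCCCG, found at positions 45–55 on the template; the primer anneals here to the top strand with its 3' end pointing upstream.
Product length = (reverse-primer end) − (forward-primer start) + 1 = 55 − 4 + 1 = 52 bp.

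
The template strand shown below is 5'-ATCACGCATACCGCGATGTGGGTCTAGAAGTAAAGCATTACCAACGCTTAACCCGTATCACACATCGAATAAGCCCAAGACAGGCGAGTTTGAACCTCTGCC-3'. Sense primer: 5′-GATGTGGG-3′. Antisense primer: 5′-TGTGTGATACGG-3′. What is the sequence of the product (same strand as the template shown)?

5'-GATGTGGGTCTAGAAGTAAAGCATTACCAACGCTTAACCCGTATCACACA-3'

Scanning the template, GATGTGGG occurs at positions 15–22; this primer anneals to the bottom strand there with its 3' end pointing downstream.
Taking the reverse complement of TGTGTGATACGG gives CCGTATCACACA, found at positions 53–64 on the template; the primer anneals here to the top strand with its 3' end pointing upstream.
The product is the template from position 15 through 64 (50 bp).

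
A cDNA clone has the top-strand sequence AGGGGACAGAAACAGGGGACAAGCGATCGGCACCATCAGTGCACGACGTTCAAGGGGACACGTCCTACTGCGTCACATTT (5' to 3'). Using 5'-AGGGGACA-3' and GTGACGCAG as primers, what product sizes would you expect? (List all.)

76 bp, 63 bp, 24 bp

The forward primer AGGGGACA matches the top strand at positions 1–8, 14–21, 53–60.
The reverse primer's reverse complement is CTGCGTCAC, matching at positions 68–76.
Each forward site pairs with the reverse site to give a product ending at position 76: sizes 76, 63, 24 bp.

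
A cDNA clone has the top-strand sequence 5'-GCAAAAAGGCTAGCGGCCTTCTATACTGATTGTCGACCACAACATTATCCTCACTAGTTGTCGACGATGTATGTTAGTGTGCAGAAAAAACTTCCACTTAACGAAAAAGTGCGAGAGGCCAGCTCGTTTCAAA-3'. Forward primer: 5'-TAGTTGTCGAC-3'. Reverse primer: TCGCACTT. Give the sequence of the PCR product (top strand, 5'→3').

Forward primer TAGTTGTCGAC is found on the top strand at positions 55–65.
The reverse primer's reverse complement is AAGTGCGA, which matches the template at positions 107–114.
The product is the template from position 55 through 114 (60 bp).

5'-TAGTTGTCGACGATGTATGTTAGTGTGCAGAAAAAACTTCCACTTAACGAAAAAGTGCGA-3'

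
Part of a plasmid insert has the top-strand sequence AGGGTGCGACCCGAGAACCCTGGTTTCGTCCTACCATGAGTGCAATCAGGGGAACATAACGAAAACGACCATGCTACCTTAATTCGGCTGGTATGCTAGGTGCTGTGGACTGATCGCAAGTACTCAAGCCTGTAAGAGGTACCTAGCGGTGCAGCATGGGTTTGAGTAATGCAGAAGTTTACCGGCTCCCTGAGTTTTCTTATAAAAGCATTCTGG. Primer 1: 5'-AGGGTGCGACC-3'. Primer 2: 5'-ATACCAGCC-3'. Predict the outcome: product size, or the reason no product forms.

Primer 1 (AGGGTGCGACC) matches the top strand at positions 1–11; it acts as a forward primer.
Primer 2's reverse complement is GGCTGGTAT, matching the top strand at positions 86–94; it acts as a reverse primer.
The 3' ends face each other across positions 1–94, giving a 94 bp product.

Yes — a 94 bp product.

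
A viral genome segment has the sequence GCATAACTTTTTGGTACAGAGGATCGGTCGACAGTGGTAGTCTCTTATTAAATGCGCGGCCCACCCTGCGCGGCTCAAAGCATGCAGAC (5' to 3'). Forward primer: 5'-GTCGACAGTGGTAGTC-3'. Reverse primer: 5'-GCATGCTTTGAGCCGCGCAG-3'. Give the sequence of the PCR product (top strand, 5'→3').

The forward primer matches the template at positions 27–42.
Taking the reverse complement of GCATGCTTTGAGCCGCGCAG gives CTGCGCGGCTCAAAGCATGC, found at positions 66–85 on the template; the primer anneals here to the top strand with its 3' end pointing upstream.
The product is the template from position 27 through 85 (59 bp).

5'-GTCGACAGTGGTAGTCTCTTATTAAATGCGCGGCCCACCCTGCGCGGCTCAAAGCATGC-3'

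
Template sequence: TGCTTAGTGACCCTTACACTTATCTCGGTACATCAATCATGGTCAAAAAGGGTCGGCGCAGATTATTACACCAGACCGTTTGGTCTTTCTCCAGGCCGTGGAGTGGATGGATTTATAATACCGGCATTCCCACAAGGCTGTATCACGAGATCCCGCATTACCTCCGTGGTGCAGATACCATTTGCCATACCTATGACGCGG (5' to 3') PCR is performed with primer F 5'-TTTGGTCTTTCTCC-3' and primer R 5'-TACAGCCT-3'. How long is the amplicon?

Scanning the template, TTTGGTCTTTCTCC occurs at positions 79–92; this primer anneals to the bottom strand there with its 3' end pointing downstream.
The reverse primer's reverse complement is AGGCTGTA, which matches the template at positions 135–142.
The product runs from position 79 to position 142, so its length is 142 − 79 + 1 = 64 bp.

64 bp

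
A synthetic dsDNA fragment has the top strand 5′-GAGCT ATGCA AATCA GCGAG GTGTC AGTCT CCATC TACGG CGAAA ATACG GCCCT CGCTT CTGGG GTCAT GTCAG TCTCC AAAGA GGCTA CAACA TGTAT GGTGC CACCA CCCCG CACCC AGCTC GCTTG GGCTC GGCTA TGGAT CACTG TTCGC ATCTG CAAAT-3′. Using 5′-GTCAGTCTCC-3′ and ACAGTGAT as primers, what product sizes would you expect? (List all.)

The forward primer GTCAGTCTCC matches the top strand at positions 23–32, 71–80.
The reverse primer's reverse complement is ATCACTGT, matching at positions 144–151.
Each forward site pairs with the reverse site to give a product ending at position 151: sizes 129, 81 bp.

129 bp, 81 bp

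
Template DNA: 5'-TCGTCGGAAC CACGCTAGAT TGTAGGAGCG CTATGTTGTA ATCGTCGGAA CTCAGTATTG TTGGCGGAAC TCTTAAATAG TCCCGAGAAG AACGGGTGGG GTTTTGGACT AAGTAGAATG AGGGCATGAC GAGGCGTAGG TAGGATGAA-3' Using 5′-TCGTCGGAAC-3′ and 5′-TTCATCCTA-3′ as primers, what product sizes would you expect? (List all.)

149 bp, 108 bp

The forward primer TCGTCGGAAC matches the top strand at positions 1–10, 42–51.
The reverse primer's reverse complement is TAGGATGAA, matching at positions 141–149.
Each forward site pairs with the reverse site to give a product ending at position 149: sizes 149, 108 bp.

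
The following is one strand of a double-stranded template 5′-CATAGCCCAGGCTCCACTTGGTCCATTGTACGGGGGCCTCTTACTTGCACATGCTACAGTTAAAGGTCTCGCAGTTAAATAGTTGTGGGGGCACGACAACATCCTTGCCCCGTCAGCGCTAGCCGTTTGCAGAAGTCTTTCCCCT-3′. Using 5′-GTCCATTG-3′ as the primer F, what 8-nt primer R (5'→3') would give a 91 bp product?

The forward primer binds at positions 21–28, so a 91 bp product ends at position 21 + 91 − 1 = 111.
The reverse primer anneals to the top strand over positions 104–111, i.e. to CTTGCCCC.
Its sequence written 5'→3' is the reverse complement: GGGGCAAG.

5'-GGGGCAAG-3'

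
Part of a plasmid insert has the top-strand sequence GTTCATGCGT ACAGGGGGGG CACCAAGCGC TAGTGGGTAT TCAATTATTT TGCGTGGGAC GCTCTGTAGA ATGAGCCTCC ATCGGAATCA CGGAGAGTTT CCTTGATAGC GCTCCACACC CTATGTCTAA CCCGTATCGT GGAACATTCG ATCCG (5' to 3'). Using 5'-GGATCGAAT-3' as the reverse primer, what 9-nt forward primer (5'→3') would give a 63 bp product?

The reverse primer's reverse complement ATTCGATCC matches the template at positions 146–154, so the product ends at position 154.
A 63 bp product then starts at position 154 − 63 + 1 = 92.
The forward primer is identical to the top strand there: GGAGAGTTT.

5'-GGAGAGTTT-3'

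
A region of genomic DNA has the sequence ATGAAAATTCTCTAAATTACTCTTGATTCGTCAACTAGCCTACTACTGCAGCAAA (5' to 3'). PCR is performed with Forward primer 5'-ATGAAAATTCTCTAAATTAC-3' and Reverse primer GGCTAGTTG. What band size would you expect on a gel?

The forward primer matches the template at positions 1–20.
Reverse complement of the reverse primer: CAACTAGCC. This occurs on the top strand at positions 32–40.
The product runs from position 1 to position 40, so its length is 40 − 1 + 1 = 40 bp.

40 bp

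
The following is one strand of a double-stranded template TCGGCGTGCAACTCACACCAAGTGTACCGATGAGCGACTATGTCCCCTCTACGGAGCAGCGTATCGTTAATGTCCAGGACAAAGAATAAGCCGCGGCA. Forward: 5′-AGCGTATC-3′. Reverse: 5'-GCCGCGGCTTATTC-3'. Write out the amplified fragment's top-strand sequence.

5'-AGCGTATCGTTAATGTCCAGGACAAAGAATAAGCCGCGGC-3'

Scanning the template, AGCGTATC occurs at positions 58–65; this primer anneals to the bottom strand there with its 3' end pointing downstream.
Taking the reverse complement of GCCGCGGCTTATTC gives GAATAAGCCGCGGC, found at positions 84–97 on the template; the primer anneals here to the top strand with its 3' end pointing upstream.
The product is the template from position 58 through 97 (40 bp).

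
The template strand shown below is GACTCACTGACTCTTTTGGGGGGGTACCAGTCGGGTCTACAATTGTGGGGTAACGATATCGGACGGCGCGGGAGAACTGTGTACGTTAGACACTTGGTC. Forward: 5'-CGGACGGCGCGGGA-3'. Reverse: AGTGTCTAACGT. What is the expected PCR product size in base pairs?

35 bp

Scanning the template, CGGACGGCGCGGGA occurs at positions 60–73; this primer anneals to the bottom strand there with its 3' end pointing downstream.
Taking the reverse complement of AGTGTCTAACGT gives ACGTTAGACACT, found at positions 83–94 on the template; the primer anneals here to the top strand with its 3' end pointing upstream.
The product runs from position 60 to position 94, so its length is 94 − 60 + 1 = 35 bp.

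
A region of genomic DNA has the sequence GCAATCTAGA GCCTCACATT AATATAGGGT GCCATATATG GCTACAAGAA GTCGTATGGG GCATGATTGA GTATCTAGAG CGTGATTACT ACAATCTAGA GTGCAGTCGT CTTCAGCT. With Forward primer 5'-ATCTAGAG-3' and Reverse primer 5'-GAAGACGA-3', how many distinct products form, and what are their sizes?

The forward primer ATCTAGAG matches the top strand at positions 4–11, 73–80, 94–101.
The reverse primer's reverse complement is TCGTCTTC, matching at positions 107–114.
Each forward site pairs with the reverse site to give a product ending at position 114: sizes 111, 42, 21 bp.

Three products: 111 bp, 42 bp, 21 bp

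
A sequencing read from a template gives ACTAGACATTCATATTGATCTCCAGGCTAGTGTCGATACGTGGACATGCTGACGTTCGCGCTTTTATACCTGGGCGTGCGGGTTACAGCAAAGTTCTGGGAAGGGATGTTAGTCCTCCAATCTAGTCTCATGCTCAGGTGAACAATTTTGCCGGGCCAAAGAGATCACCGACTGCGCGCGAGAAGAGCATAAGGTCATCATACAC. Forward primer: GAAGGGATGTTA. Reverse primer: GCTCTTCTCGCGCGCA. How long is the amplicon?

Scanning the template, GAAGGGATGTTA occurs at positions 100–111; this primer anneals to the bottom strand there with its 3' end pointing downstream.
Reverse complement of the reverse primer: TGCGCGCGAGAAGAGC. This occurs on the top strand at positions 173–188.
The product runs from position 100 to position 188, so its length is 188 − 100 + 1 = 89 bp.

89 bp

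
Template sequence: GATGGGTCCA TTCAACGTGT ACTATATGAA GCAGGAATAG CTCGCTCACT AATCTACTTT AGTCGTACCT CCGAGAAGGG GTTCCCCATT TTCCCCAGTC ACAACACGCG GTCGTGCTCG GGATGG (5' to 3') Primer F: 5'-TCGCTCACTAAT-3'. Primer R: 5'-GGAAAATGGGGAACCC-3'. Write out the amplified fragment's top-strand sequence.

Forward primer TCGCTCACTAAT is found on the top strand at positions 42–53.
Taking the reverse complement of GGAAAATGGGGAACCC gives GGGTTCCCCATTTTCC, found at positions 79–94 on the template; the primer anneals here to the top strand with its 3' end pointing upstream.
The product is the template from position 42 through 94 (53 bp).

5'-TCGCTCACTAATCTACTTTAGTCGTACCTCCGAGAAGGGGTTCCCCATTTTCC-3'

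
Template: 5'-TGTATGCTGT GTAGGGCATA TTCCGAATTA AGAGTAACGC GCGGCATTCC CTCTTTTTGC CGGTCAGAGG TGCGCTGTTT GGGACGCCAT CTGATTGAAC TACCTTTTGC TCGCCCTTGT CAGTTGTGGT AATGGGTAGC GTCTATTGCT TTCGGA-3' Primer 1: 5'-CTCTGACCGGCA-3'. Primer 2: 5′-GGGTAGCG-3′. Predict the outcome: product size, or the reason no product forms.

Primer 1 (CTCTGACCGGCA) has reverse complement TGCCGGTCAGAG, which matches the top strand at positions 58–69; primer 1 anneals to the top strand there with its 3' end pointing upstream toward position 58.
Primer 2 (GGGTAGCG) matches the top strand directly at positions 134–141; it anneals to the bottom strand with its 3' end pointing downstream toward position 141.
The 3' ends diverge (primer 1 extends toward position 1, primer 2 toward position 156), so the primers never converge on a shared product.

No product — the primers' 3' ends point away from each other.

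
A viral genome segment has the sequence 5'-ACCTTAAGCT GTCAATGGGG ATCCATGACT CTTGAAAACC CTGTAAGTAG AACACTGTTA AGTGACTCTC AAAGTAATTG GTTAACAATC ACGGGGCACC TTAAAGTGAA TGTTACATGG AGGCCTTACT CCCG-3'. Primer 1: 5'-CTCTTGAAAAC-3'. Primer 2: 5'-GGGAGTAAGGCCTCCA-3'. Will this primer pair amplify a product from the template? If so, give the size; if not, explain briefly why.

Primer 1 (CTCTTGAAAAC) matches the top strand at positions 29–39; it acts as a forward primer.
Primer 2's reverse complement is TGGAGGCCTTACTCCC, matching the top strand at positions 118–133; it acts as a reverse primer.
The 3' ends face each other across positions 29–133, giving a 105 bp product.

Yes — a 105 bp product.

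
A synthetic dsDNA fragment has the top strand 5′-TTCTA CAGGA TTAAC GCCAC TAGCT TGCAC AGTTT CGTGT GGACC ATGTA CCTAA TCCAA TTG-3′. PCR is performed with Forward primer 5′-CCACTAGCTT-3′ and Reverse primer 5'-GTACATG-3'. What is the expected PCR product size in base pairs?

Forward primer CCACTAGCTT is found on the top strand at positions 17–26.
Taking the reverse complement of GTACATG gives CATGTAC, found at positions 45–51 on the template; the primer anneals here to the top strand with its 3' end pointing upstream.
Product length = (reverse-primer end) − (forward-primer start) + 1 = 51 − 17 + 1 = 35 bp.

35 bp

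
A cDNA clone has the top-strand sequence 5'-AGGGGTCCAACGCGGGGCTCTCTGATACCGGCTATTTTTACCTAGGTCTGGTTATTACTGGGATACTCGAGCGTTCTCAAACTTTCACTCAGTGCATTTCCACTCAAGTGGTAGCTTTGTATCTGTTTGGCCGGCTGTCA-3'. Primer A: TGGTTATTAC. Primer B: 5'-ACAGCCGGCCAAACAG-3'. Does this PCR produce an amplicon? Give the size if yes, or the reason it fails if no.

Yes — a 90 bp product.

Primer A (TGGTTATTAC) matches the top strand at positions 49–58; it acts as a forward primer.
Primer B's reverse complement is CTGTTTGGCCGGCTGT, matching the top strand at positions 123–138; it acts as a reverse primer.
The 3' ends face each other across positions 49–138, giving a 90 bp product.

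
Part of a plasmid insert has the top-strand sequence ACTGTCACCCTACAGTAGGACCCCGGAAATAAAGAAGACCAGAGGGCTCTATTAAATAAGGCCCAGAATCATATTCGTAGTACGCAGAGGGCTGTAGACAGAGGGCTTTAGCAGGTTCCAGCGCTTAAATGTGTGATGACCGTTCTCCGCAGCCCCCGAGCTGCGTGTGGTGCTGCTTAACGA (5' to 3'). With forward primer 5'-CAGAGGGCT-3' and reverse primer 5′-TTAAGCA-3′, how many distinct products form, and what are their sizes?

The forward primer CAGAGGGCT matches the top strand at positions 40–48, 85–93, 99–107.
The reverse primer's reverse complement is TGCTTAA, matching at positions 174–180.
Each forward site pairs with the reverse site to give a product ending at position 180: sizes 141, 96, 82 bp.

Three products: 141 bp, 96 bp, 82 bp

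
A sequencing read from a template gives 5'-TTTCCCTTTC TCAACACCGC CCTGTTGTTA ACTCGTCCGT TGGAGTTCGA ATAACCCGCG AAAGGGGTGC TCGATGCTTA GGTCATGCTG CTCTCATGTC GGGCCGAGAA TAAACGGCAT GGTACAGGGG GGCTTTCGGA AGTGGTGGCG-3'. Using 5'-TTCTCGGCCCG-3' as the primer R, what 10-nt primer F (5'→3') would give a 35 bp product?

The reverse primer's reverse complement CGGGCCGAGAA matches the template at positions 100–110, so the product ends at position 110.
A 35 bp product then starts at position 110 − 35 + 1 = 76.
The forward primer is identical to the top strand there: GCTTAGGTCA.

5'-GCTTAGGTCA-3'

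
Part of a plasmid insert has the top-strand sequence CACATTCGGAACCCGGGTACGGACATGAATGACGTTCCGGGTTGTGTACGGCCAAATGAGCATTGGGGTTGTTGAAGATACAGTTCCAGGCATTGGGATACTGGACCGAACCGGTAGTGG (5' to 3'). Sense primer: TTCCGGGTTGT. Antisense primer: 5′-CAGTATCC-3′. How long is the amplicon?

69 bp

Forward primer TTCCGGGTTGT is found on the top strand at positions 35–45.
The reverse primer's reverse complement is GGATACTG, which matches the template at positions 96–103.
Product length = (reverse-primer end) − (forward-primer start) + 1 = 103 − 35 + 1 = 69 bp.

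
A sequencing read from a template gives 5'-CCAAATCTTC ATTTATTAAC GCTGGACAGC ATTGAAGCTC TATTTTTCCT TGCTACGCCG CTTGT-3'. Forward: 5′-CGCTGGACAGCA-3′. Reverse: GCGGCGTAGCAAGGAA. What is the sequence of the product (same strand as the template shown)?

5'-CGCTGGACAGCATTGAAGCTCTATTTTTCCTTGCTACGCCGC-3'

Forward primer CGCTGGACAGCA is found on the top strand at positions 20–31.
The reverse primer's reverse complement is TTCCTTGCTACGCCGC, which matches the template at positions 46–61.
The product is the template from position 20 through 61 (42 bp).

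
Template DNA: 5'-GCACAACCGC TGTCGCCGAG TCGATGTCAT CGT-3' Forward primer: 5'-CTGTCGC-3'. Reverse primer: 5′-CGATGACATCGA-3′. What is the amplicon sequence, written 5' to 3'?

5'-CTGTCGCCGAGTCGATGTCATCG-3'

Scanning the template, CTGTCGC occurs at positions 10–16; this primer anneals to the bottom strand there with its 3' end pointing downstream.
The reverse primer's reverse complement is TCGATGTCATCG, which matches the template at positions 21–32.
The product is the template from position 10 through 32 (23 bp).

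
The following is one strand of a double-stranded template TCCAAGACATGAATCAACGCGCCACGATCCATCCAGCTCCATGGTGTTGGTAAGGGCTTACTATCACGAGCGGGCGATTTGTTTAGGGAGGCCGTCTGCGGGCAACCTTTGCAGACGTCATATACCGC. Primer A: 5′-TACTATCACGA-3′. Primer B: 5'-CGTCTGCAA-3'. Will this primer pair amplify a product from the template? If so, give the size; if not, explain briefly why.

Yes — a 59 bp product.

Primer A (TACTATCACGA) matches the top strand at positions 59–69; it acts as a forward primer.
Primer B's reverse complement is TTGCAGACG, matching the top strand at positions 109–117; it acts as a reverse primer.
The 3' ends face each other across positions 59–117, giving a 59 bp product.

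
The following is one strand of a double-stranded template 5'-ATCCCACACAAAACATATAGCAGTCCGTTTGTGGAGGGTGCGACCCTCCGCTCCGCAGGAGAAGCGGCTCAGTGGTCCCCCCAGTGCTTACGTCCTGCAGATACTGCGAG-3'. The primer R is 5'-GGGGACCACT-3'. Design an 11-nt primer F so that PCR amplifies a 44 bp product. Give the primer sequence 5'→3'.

5'-GGTGCGACCCT-3'

The reverse primer's reverse complement AGTGGTCCCC matches the template at positions 71–80, so the product ends at position 80.
A 44 bp product then starts at position 80 − 44 + 1 = 37.
The forward primer is identical to the top strand there: GGTGCGACCCT.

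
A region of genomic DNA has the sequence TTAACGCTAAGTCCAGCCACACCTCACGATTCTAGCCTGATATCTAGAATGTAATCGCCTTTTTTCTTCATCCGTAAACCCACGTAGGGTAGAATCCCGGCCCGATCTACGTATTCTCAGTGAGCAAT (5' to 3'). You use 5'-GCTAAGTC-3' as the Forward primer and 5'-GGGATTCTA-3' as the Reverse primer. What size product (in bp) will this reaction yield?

93 bp

Scanning the template, GCTAAGTC occurs at positions 6–13; this primer anneals to the bottom strand there with its 3' end pointing downstream.
Taking the reverse complement of GGGATTCTA gives TAGAATCCC, found at positions 90–98 on the template; the primer anneals here to the top strand with its 3' end pointing upstream.
Product length = (reverse-primer end) − (forward-primer start) + 1 = 98 − 6 + 1 = 93 bp.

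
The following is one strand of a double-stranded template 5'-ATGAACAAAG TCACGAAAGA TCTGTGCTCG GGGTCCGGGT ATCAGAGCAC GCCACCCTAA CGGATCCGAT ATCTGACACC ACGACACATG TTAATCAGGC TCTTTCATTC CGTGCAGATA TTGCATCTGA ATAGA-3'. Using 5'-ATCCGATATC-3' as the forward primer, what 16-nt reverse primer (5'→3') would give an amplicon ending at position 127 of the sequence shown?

5'-GATGCAATATCTGCAC-3'

The forward primer binds at positions 64–73; the product's 3' end on the top strand is position 127.
The reverse primer anneals to the top strand over positions 112–127, i.e. to GTGCAGATATTGCATC.
Its sequence written 5'→3' is the reverse complement: GATGCAATATCTGCAC.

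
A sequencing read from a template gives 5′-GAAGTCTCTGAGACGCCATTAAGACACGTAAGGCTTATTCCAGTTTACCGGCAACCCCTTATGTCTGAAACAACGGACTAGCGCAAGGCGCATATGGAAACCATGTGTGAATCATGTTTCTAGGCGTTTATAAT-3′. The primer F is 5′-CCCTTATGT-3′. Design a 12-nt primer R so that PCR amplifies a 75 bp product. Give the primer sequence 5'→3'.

The forward primer binds at positions 56–64, so a 75 bp product ends at position 56 + 75 − 1 = 130.
The reverse primer anneals to the top strand over positions 119–130, i.e. to TCTAGGCGTTTA.
Its sequence written 5'→3' is the reverse complement: TAAACGCCTAGA.

5'-TAAACGCCTAGA-3'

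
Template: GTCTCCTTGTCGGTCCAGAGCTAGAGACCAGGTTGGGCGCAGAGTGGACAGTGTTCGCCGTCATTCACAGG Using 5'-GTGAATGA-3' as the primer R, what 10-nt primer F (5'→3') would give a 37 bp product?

5'-GTTGGGCGCA-3'

The reverse primer's reverse complement TCATTCAC matches the template at positions 61–68, so the product ends at position 68.
A 37 bp product then starts at position 68 − 37 + 1 = 32.
The forward primer is identical to the top strand there: GTTGGGCGCA.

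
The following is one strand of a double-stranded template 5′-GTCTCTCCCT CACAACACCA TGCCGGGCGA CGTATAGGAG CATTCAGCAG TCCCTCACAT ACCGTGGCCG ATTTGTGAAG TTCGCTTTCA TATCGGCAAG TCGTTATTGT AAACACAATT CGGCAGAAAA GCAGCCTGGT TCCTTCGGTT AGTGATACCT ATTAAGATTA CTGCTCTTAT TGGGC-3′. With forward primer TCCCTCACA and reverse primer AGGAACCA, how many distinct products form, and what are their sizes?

Two products: 139 bp, 94 bp

The forward primer TCCCTCACA matches the top strand at positions 6–14, 51–59.
The reverse primer's reverse complement is TGGTTCCT, matching at positions 137–144.
Each forward site pairs with the reverse site to give a product ending at position 144: sizes 139, 94 bp.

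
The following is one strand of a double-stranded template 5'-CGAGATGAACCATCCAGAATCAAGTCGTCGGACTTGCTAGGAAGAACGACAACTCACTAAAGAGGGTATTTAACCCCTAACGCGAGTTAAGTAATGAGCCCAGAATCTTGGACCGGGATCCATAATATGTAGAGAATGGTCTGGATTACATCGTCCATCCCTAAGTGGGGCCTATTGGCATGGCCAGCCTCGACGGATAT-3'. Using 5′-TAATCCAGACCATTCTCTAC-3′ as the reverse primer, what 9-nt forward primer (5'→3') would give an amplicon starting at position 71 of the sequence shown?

The reverse primer's reverse complement GTAGAGAATGGTCTGGATTA matches the template at positions 129–148; the product starts at position 71.
The forward primer is identical to the top strand over positions 71–79: TAACCCCTA.

5'-TAACCCCTA-3'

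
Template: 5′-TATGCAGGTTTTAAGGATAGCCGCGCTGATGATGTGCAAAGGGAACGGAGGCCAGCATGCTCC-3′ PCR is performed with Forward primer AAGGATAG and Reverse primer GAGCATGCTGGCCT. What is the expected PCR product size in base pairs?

50 bp

Forward primer AAGGATAG is found on the top strand at positions 13–20.
The reverse primer's reverse complement is AGGCCAGCATGCTC, which matches the template at positions 49–62.
Product length = (reverse-primer end) − (forward-primer start) + 1 = 62 − 13 + 1 = 50 bp.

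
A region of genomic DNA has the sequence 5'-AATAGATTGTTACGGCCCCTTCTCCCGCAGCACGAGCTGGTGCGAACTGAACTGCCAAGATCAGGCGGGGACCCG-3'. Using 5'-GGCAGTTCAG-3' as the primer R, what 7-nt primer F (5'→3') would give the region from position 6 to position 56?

5'-ATTGTTA-3'

The reverse primer's reverse complement CTGAACTGCC matches the template at positions 47–56; the product starts at position 6.
The forward primer is identical to the top strand over positions 6–12: ATTGTTA.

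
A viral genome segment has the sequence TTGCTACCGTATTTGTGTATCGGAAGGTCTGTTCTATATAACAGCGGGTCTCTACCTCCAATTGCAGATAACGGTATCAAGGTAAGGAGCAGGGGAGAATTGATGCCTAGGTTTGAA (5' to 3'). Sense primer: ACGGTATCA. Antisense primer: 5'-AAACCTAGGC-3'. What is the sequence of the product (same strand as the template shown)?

5'-ACGGTATCAAGGTAAGGAGCAGGGGAGAATTGATGCCTAGGTTT-3'

Forward primer ACGGTATCA is found on the top strand at positions 71–79.
Taking the reverse complement of AAACCTAGGC gives GCCTAGGTTT, found at positions 105–114 on the template; the primer anneals here to the top strand with its 3' end pointing upstream.
The product is the template from position 71 through 114 (44 bp).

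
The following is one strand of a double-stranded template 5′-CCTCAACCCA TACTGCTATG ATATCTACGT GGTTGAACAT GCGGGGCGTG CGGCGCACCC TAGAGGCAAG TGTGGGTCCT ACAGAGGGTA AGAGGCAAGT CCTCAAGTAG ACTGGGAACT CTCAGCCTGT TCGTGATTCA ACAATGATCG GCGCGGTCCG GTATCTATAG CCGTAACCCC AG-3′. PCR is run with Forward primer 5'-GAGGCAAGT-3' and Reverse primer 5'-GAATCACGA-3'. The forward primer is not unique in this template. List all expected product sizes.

The forward primer GAGGCAAGT matches the top strand at positions 63–71, 92–100.
The reverse primer's reverse complement is TCGTGATTC, matching at positions 131–139.
Each forward site pairs with the reverse site to give a product ending at position 139: sizes 77, 48 bp.

77 bp, 48 bp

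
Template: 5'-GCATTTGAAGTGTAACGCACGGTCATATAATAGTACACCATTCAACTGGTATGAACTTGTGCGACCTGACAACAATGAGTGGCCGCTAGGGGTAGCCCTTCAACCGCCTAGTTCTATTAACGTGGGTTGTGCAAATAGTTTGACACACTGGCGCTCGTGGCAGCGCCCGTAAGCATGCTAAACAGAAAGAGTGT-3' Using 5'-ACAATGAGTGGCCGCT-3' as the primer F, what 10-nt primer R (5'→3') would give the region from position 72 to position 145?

The product's 3' end on the top strand is position 145.
The reverse primer anneals to the top strand over positions 136–145, i.e. to TAGTTTGACA.
Its sequence written 5'→3' is the reverse complement: TGTCAAACTA.

5'-TGTCAAACTA-3'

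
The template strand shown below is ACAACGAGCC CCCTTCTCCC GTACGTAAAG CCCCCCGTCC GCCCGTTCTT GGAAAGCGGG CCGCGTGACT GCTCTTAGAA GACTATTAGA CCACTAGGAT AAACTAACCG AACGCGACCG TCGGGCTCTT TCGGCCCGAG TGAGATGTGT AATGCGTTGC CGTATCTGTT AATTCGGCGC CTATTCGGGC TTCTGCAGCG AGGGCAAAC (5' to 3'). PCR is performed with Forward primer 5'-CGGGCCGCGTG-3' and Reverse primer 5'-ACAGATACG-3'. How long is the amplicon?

Scanning the template, CGGGCCGCGTG occurs at positions 57–67; this primer anneals to the bottom strand there with its 3' end pointing downstream.
The reverse primer's reverse complement is CGTATCTGT, which matches the template at positions 161–169.
Amplicon spans positions 57–169: 113 bp.

113 bp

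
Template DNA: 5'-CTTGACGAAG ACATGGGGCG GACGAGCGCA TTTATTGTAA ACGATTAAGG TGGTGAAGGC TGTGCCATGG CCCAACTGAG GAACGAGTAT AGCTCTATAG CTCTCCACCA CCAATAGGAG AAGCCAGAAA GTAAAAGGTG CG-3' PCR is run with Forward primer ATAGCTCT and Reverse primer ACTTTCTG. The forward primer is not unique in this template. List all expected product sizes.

44 bp, 36 bp

The forward primer ATAGCTCT matches the top strand at positions 89–96, 97–104.
The reverse primer's reverse complement is CAGAAAGT, matching at positions 125–132.
Each forward site pairs with the reverse site to give a product ending at position 132: sizes 44, 36 bp.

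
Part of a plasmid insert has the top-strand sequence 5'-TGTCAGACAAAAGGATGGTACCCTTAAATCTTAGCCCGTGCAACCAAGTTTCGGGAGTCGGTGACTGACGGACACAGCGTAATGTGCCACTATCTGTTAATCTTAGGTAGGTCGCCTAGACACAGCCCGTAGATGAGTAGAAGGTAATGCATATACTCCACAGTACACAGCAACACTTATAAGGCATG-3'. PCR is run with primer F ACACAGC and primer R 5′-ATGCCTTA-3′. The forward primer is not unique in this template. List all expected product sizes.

The forward primer ACACAGC matches the top strand at positions 72–78, 120–126, 165–171.
The reverse primer's reverse complement is TAAGGCAT, matching at positions 180–187.
Each forward site pairs with the reverse site to give a product ending at position 187: sizes 116, 68, 23 bp.

116 bp, 68 bp, 23 bp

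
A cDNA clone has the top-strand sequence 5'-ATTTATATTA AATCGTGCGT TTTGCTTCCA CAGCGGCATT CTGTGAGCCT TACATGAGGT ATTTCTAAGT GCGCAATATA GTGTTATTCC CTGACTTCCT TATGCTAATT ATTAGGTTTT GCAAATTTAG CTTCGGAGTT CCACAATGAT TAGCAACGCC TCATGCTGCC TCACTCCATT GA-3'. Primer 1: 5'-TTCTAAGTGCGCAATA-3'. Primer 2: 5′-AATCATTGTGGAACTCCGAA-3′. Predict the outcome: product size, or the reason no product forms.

Yes — an 89 bp product.

Primer 1 (TTCTAAGTGCGCAATA) matches the top strand at positions 63–78; it acts as a forward primer.
Primer 2's reverse complement is TTCGGAGTTCCACAATGATT, matching the top strand at positions 132–151; it acts as a reverse primer.
The 3' ends face each other across positions 63–151, giving an 89 bp product.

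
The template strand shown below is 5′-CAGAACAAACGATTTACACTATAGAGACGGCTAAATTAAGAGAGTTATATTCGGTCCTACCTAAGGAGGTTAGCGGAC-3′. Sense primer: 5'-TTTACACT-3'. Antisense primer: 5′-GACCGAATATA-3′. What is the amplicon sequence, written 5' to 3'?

5'-TTTACACTATAGAGACGGCTAAATTAAGAGAGTTATATTCGGTC-3'

Forward primer TTTACACT is found on the top strand at positions 13–20.
Reverse complement of the reverse primer: TATATTCGGTC. This occurs on the top strand at positions 46–56.
The product is the template from position 13 through 56 (44 bp).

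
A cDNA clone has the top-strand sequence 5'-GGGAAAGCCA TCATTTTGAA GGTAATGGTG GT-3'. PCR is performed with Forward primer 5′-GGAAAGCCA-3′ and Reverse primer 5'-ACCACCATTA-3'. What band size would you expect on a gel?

31 bp

Scanning the template, GGAAAGCCA occurs at positions 2–10; this primer anneals to the bottom strand there with its 3' end pointing downstream.
Taking the reverse complement of ACCACCATTA gives TAATGGTGGT, found at positions 23–32 on the template; the primer anneals here to the top strand with its 3' end pointing upstream.
The product runs from position 2 to position 32, so its length is 32 − 2 + 1 = 31 bp.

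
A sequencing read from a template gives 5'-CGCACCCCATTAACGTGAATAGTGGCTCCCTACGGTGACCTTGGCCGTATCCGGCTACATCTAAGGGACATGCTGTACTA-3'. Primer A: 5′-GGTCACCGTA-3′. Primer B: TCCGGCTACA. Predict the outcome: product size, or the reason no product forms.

Primer A (GGTCACCGTA) has reverse complement TACGGTGACC, which matches the top strand at positions 31–40; primer A anneals to the top strand there with its 3' end pointing upstream toward position 31.
Primer B (TCCGGCTACA) matches the top strand directly at positions 50–59; it anneals to the bottom strand with its 3' end pointing downstream toward position 59.
The 3' ends diverge (primer A extends toward position 1, primer B toward position 80), so the primers never converge on a shared product.

No product — the primers' 3' ends point away from each other.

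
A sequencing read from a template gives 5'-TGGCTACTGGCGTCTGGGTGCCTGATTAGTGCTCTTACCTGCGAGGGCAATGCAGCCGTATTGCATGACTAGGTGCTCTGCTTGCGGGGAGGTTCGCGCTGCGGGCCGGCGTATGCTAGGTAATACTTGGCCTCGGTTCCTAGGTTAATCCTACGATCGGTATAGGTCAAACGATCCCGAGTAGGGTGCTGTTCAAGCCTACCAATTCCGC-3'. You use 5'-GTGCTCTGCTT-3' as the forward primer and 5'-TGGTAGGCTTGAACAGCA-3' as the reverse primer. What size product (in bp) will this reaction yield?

Forward primer GTGCTCTGCTT is found on the top strand at positions 73–83.
Reverse complement of the reverse primer: TGCTGTTCAAGCCTACCA. This occurs on the top strand at positions 187–204.
Amplicon spans positions 73–204: 132 bp.

132 bp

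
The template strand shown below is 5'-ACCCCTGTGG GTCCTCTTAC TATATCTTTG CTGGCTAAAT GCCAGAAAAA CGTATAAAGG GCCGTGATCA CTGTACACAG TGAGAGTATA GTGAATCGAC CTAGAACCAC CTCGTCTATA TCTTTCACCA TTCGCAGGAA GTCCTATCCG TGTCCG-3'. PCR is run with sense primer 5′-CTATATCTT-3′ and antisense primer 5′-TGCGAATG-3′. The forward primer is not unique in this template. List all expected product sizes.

The forward primer CTATATCTT matches the top strand at positions 20–28, 116–124.
The reverse primer's reverse complement is CATTCGCA, matching at positions 129–136.
Each forward site pairs with the reverse site to give a product ending at position 136: sizes 117, 21 bp.

117 bp, 21 bp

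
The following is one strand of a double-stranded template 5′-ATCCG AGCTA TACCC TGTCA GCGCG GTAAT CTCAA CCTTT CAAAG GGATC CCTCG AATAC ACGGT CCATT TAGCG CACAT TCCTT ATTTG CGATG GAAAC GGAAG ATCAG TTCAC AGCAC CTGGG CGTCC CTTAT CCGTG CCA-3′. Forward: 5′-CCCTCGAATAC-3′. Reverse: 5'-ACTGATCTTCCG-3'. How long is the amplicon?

62 bp

Scanning the template, CCCTCGAATAC occurs at positions 50–60; this primer anneals to the bottom strand there with its 3' end pointing downstream.
The reverse primer's reverse complement is CGGAAGATCAGT, which matches the template at positions 100–111.
Amplicon spans positions 50–111: 62 bp.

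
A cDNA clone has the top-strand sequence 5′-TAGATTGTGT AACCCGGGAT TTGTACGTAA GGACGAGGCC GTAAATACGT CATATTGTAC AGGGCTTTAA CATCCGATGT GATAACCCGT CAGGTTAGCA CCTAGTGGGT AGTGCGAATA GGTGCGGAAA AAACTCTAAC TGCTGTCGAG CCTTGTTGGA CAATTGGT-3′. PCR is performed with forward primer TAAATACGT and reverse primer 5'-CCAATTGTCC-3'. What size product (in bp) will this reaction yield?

126 bp

Scanning the template, TAAATACGT occurs at positions 42–50; this primer anneals to the bottom strand there with its 3' end pointing downstream.
The reverse primer's reverse complement is GGACAATTGG, which matches the template at positions 158–167.
Product length = (reverse-primer end) − (forward-primer start) + 1 = 167 − 42 + 1 = 126 bp.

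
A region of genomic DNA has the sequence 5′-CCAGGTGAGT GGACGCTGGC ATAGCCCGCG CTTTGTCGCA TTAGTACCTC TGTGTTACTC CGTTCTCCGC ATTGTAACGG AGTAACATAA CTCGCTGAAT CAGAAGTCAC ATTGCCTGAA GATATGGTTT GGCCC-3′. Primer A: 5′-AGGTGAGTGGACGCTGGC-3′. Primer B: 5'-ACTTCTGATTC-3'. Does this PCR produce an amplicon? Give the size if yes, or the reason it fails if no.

Primer A (AGGTGAGTGGACGCTGGC) matches the top strand at positions 3–20; it acts as a forward primer.
Primer B's reverse complement is GAATCAGAAGT, matching the top strand at positions 97–107; it acts as a reverse primer.
The 3' ends face each other across positions 3–107, giving a 105 bp product.

Yes — a 105 bp product.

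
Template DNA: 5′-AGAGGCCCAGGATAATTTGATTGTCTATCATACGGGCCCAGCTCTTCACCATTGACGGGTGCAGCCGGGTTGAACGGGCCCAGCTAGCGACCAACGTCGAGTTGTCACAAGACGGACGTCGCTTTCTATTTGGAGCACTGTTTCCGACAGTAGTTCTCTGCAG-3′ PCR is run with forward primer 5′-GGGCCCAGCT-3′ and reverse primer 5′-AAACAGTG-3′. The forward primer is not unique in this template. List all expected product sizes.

110 bp, 68 bp

The forward primer GGGCCCAGCT matches the top strand at positions 34–43, 76–85.
The reverse primer's reverse complement is CACTGTTT, matching at positions 136–143.
Each forward site pairs with the reverse site to give a product ending at position 143: sizes 110, 68 bp.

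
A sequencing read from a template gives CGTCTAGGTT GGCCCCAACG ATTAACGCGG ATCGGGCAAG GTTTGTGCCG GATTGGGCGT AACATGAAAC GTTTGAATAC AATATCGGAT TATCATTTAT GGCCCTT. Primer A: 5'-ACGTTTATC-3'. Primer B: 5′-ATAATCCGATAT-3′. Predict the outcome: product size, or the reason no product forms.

No product — primer A has no binding site in the template.

Primer A (ACGTTTATC) does not match the top strand, and its reverse complement GATAAACGT does not match either.
With no annealing site for primer A, no amplification occurs.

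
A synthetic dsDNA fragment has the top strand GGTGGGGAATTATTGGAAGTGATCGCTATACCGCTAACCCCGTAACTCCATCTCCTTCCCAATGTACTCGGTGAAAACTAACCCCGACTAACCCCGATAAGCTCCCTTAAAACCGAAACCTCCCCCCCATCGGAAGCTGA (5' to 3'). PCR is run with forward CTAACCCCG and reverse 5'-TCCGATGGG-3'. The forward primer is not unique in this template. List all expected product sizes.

101 bp, 57 bp, 47 bp

The forward primer CTAACCCCG matches the top strand at positions 34–42, 78–86, 88–96.
The reverse primer's reverse complement is CCCATCGGA, matching at positions 126–134.
Each forward site pairs with the reverse site to give a product ending at position 134: sizes 101, 57, 47 bp.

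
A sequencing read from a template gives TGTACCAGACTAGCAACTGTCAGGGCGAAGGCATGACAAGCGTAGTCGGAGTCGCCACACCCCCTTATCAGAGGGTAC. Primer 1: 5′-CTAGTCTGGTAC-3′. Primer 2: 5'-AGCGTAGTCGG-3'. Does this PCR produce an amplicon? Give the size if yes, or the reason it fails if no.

Primer 1 (CTAGTCTGGTAC) has reverse complement GTACCAGACTAG, which matches the top strand at positions 2–13; primer 1 anneals to the top strand there with its 3' end pointing upstream toward position 2.
Primer 2 (AGCGTAGTCGG) matches the top strand directly at positions 39–49; it anneals to the bottom strand with its 3' end pointing downstream toward position 49.
The 3' ends diverge (primer 1 extends toward position 1, primer 2 toward position 78), so the primers never converge on a shared product.

No product — the primers' 3' ends point away from each other.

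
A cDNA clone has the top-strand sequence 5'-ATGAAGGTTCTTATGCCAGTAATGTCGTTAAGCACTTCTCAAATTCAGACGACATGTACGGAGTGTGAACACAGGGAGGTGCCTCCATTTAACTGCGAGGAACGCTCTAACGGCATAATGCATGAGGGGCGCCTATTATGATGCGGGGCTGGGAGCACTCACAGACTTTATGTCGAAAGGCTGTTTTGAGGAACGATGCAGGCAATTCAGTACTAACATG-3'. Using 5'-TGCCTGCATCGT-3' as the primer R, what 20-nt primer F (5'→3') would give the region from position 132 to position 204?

The reverse primer's reverse complement ACGATGCAGGCA matches the template at positions 193–204; the product starts at position 132.
The forward primer is identical to the top strand over positions 132–151: CCTATTATGATGCGGGGCTG.

5'-CCTATTATGATGCGGGGCTG-3'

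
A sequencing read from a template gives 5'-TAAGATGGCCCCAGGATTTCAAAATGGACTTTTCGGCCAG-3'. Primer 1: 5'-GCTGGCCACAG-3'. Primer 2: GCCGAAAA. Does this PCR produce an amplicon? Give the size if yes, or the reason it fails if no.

No product — primer 1 has no binding site in the template.

Primer 1 (GCTGGCCACAG) does not match the top strand, and its reverse complement CTGTGGCCAGC does not match either.
With no annealing site for primer 1, no amplification occurs.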